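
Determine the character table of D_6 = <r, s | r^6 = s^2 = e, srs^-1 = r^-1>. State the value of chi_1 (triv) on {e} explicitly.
Conjugacy classes: {e} of size 1, {r^3} of size 1, {r^1, r^5} of size 2, {r^2, r^4} of size 2, {s, sr^2, ...} of size 3, {sr, sr^3, ...} of size 3.
Character table:
  irrep \ class              {e} (size 1)  {r^3} (size 1)  {r^1, r^5} (size 2)  {r^2, r^4} (size 2)  {s, sr^2, ...} (size 3)  {sr, sr^3, ...} (size 3)
  chi_1 (triv)               1             1               1                    1                    1                        1                       
  chi_2 (sign: r->1, s->-1)  1             1               1                    1                    -1                       -1                      
  chi_3 (r->-1, s->1)        1             -1              -1                   1                    1                        -1                      
  chi_4 (r->-1, s->-1)       1             -1              -1                   1                    -1                       1                       
  chi_5 (2d, j=1)            2             -2              1                    -1                   0                        0                       
  chi_6 (2d, j=2)            2             2               -1                   -1                   0                        0                       

Spot check: chi_1 (triv) on {e} = 1.

Reasoning: D_6 has order 2*6 = 12 with 6 conjugacy classes, hence 6 irreducibles. Sum of squared dims 1 + 1 + 1 + 1 + 4 + 4 = 12 = |G|. Linear characters come from the abelianisation; the 2-dimensional irreps have character r^k -> 2*cos(2*pi*j*k/6), reflections -> 0.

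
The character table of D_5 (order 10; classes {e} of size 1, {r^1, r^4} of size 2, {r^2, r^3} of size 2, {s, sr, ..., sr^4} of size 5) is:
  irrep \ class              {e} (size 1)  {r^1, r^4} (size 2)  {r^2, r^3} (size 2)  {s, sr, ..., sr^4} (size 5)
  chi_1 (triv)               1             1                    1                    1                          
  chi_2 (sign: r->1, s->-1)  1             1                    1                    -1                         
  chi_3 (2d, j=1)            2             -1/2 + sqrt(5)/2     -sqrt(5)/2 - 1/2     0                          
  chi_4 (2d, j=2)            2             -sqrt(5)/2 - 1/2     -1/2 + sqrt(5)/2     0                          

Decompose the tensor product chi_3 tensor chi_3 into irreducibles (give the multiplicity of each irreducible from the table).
chi_3 tensor chi_3 = chi_1 + chi_2 + chi_4 (all other irreducibles have multiplicity 0).

Explanation: The character of a tensor product is the pointwise product (chi_3 * chi_3)(C) = chi_3(C) * chi_3(C):
  {e}: (2)*(2), {r^1, r^4}: (-1/2 + sqrt(5)/2)*(-1/2 + sqrt(5)/2), {r^2, r^3}: (-sqrt(5)/2 - 1/2)*(-sqrt(5)/2 - 1/2), {s, sr, ..., sr^4}: (0)*(0)
so (chi_3 * chi_3) takes values
  {e} -> 4, {r^1, r^4} -> 3/2 - sqrt(5)/2, {r^2, r^3} -> sqrt(5)/2 + 3/2, {s, sr, ..., sr^4} -> 0.
Now take the inner product of this character with each irreducible chi from the table, <chi_3*chi_3, chi> = (1/10) sum_C |C| (chi_3*chi_3)(C) conj(chi(C)):
  <chi_3*chi_3, chi_1> = (1/10)[1*(4)*conj(1) + 2*(3/2 - sqrt(5)/2)*conj(1) + 2*(sqrt(5)/2 + 3/2)*conj(1) + 5*(0)*conj(1)]
      = (1/10)[(4) + (3 - sqrt(5)) + (sqrt(5) + 3) + (0)] = 10/10 = 1
  <chi_3*chi_3, chi_2> = (1/10)[1*(4)*conj(1) + 2*(3/2 - sqrt(5)/2)*conj(1) + 2*(sqrt(5)/2 + 3/2)*conj(1) + 5*(0)*conj(-1)]
      = (1/10)[(4) + (3 - sqrt(5)) + (sqrt(5) + 3) + (0)] = 10/10 = 1
  <chi_3*chi_3, chi_3> = (1/10)[1*(4)*conj(2) + 2*(3/2 - sqrt(5)/2)*conj(-1/2 + sqrt(5)/2) + 2*(sqrt(5)/2 + 3/2)*conj(-sqrt(5)/2 - 1/2) + 5*(0)*conj(0)]
      = (1/10)[(8) + (-4 + 2*sqrt(5)) + (-2*sqrt(5) - 4) + (0)] = 0/10 = 0
  <chi_3*chi_3, chi_4> = (1/10)[1*(4)*conj(2) + 2*(3/2 - sqrt(5)/2)*conj(-sqrt(5)/2 - 1/2) + 2*(sqrt(5)/2 + 3/2)*conj(-1/2 + sqrt(5)/2) + 5*(0)*conj(0)]
      = (1/10)[(8) + (1 - sqrt(5)) + (1 + sqrt(5)) + (0)] = 10/10 = 1
Hence the multiplicities are chi_1: 1, chi_2: 1, chi_4: 1. Dimension check: dim(chi_3)*dim(chi_3) = 2*2 = 4 and sum (mult * dim) = 1*1 + 1*1 + 1*2 = 4.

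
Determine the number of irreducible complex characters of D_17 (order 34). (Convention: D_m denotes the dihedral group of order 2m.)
10

Details: The number of irreducible complex representations of a finite group equals its number of conjugacy classes. D_17 has 10 conjugacy classes ((n+3)/2 for n odd), so D_17 (order 34) has exactly 10 irreducible complex representations.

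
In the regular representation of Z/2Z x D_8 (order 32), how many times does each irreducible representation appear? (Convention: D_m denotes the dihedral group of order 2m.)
Each irreducible V_i of dimension d_i appears with multiplicity d_i, i.e. rho_reg = (direct sum over all irreducibles V_i) d_i V_i. The irreducible dimensions for Z/2Z x D_8 are 1, 1, 1, 1, 1, 1, 1, 1, 2, 2, 2, 2, 2, 2: 8 irreducibles of dimension 1, each with multiplicity 1; 6 irreducibles of dimension 2, each with multiplicity 2. Total dimension 8*1*1 + 6*2*2 = 32 = |G|.

Justification: General theorem: in the regular representation of a finite group G, each irreducible appears with multiplicity equal to its dimension. Check: dim(rho_reg) = sum d_i^2 = 1 + 1 + 1 + 1 + 1 + 1 + 1 + 1 + 4 + 4 + 4 + 4 + 4 + 4 = 32 = |G|.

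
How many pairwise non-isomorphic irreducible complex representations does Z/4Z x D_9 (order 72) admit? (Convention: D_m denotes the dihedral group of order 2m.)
24

Details: The number of irreducible complex representations of a finite group equals its number of conjugacy classes. For a direct product, #classes(G x H) = #classes(G) * #classes(H). Z/4Z has 4 classes (abelian), D_9 has 6 classes, so 4 * 6 = 24, so Z/4Z x D_9 (order 72) has exactly 24 irreducible complex representations.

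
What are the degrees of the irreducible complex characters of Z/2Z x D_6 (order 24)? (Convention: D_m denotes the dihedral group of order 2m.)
Dimensions: 1, 1, 1, 1, 1, 1, 1, 1, 2, 2, 2, 2

Derivation: There are 12 irreducibles (= number of conjugacy classes). Their dimensions d_i satisfy sum d_i^2 = |G| = 24: 1 + 1 + 1 + 1 + 1 + 1 + 1 + 1 + 4 + 4 + 4 + 4 = 24. (For the product with Z/2Z: each of the 2 1-dim characters of Z/2Z tensors with each irrep of D_6, giving 2 copies of each D_6-dimension.)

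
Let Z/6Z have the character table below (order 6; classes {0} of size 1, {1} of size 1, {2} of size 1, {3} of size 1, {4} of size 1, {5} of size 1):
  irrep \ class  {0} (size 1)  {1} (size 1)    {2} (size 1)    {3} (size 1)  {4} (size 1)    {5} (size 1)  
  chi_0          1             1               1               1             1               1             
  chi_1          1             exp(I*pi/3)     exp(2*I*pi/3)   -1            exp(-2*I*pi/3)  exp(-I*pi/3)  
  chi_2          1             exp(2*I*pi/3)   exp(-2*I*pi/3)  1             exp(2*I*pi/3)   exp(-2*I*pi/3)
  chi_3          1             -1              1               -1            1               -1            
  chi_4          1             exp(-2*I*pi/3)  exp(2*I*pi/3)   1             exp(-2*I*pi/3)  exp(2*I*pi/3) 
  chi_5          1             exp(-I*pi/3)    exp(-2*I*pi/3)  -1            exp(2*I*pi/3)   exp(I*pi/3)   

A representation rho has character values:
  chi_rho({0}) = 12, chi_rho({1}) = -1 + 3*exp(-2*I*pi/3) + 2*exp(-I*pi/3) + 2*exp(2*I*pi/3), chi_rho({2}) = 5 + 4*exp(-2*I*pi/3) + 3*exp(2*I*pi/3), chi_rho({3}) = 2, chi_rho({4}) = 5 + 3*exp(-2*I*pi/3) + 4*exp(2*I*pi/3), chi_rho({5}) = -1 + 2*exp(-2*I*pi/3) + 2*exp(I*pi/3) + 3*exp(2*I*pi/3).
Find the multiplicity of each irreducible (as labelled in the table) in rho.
Multiplicities: chi_0: 2, chi_1: 0, chi_2: 2, chi_3: 3, chi_4: 3, chi_5: 2.

Details: Use <chi_rho, chi> = (1/|G|) sum_C |C| * chi_rho(C) * conj(chi(C)) with |G| = 6 for each irreducible chi in the table:
  <chi_rho, chi_0> = (1/6)[1*(12)*conj(1) + 1*(-1 + 3*exp(-2*I*pi/3) + 2*exp(-I*pi/3) + 2*exp(2*I*pi/3))*conj(1) + 1*(5 + 4*exp(-2*I*pi/3) + 3*exp(2*I*pi/3))*conj(1) + 1*(2)*conj(1) + 1*(5 + 3*exp(-2*I*pi/3) + 4*exp(2*I*pi/3))*conj(1) + 1*(-1 + 2*exp(-2*I*pi/3) + 2*exp(I*pi/3) + 3*exp(2*I*pi/3))*conj(1)]
      = (1/6)[(12) + (-1 + 3*exp(-2*I*pi/3) + 2*exp(-I*pi/3) + 2*exp(2*I*pi/3)) + (5 + 4*exp(-2*I*pi/3) + 3*exp(2*I*pi/3)) + (2) + (5 + 3*exp(-2*I*pi/3) + 4*exp(2*I*pi/3)) + (-1 + 2*exp(-2*I*pi/3) + 2*exp(I*pi/3) + 3*exp(2*I*pi/3))] = 12/6 = 2
  <chi_rho, chi_1> = (1/6)[1*(12)*conj(1) + 1*(-1 + 3*exp(-2*I*pi/3) + 2*exp(-I*pi/3) + 2*exp(2*I*pi/3))*conj(exp(I*pi/3)) + 1*(5 + 4*exp(-2*I*pi/3) + 3*exp(2*I*pi/3))*conj(exp(2*I*pi/3)) + 1*(2)*conj(-1) + 1*(5 + 3*exp(-2*I*pi/3) + 4*exp(2*I*pi/3))*conj(exp(-2*I*pi/3)) + 1*(-1 + 2*exp(-2*I*pi/3) + 2*exp(I*pi/3) + 3*exp(2*I*pi/3))*conj(exp(-I*pi/3))]
      = (1/6)[(12) + (-3 + 2*exp(-2*I*pi/3) - exp(-I*pi/3) + 2*exp(I*pi/3)) + (3 + 5*exp(-2*I*pi/3) + 4*exp(2*I*pi/3)) + (-2) + (3 + 4*exp(-2*I*pi/3) + 5*exp(2*I*pi/3)) + (-3 + 2*exp(-I*pi/3) - exp(I*pi/3) + 2*exp(2*I*pi/3))] = 0/6 = 0
  <chi_rho, chi_2> = (1/6)[1*(12)*conj(1) + 1*(-1 + 3*exp(-2*I*pi/3) + 2*exp(-I*pi/3) + 2*exp(2*I*pi/3))*conj(exp(2*I*pi/3)) + 1*(5 + 4*exp(-2*I*pi/3) + 3*exp(2*I*pi/3))*conj(exp(-2*I*pi/3)) + 1*(2)*conj(1) + 1*(5 + 3*exp(-2*I*pi/3) + 4*exp(2*I*pi/3))*conj(exp(2*I*pi/3)) + 1*(-1 + 2*exp(-2*I*pi/3) + 2*exp(I*pi/3) + 3*exp(2*I*pi/3))*conj(exp(-2*I*pi/3))]
      = (1/6)[(12) + (-exp(-2*I*pi/3) + 3*exp(2*I*pi/3)) + (4 + 3*exp(-2*I*pi/3) + 5*exp(2*I*pi/3)) + (2) + (4 + 5*exp(-2*I*pi/3) + 3*exp(2*I*pi/3)) + (3*exp(-2*I*pi/3) - exp(2*I*pi/3))] = 12/6 = 2
  <chi_rho, chi_3> = (1/6)[1*(12)*conj(1) + 1*(-1 + 3*exp(-2*I*pi/3) + 2*exp(-I*pi/3) + 2*exp(2*I*pi/3))*conj(-1) + 1*(5 + 4*exp(-2*I*pi/3) + 3*exp(2*I*pi/3))*conj(1) + 1*(2)*conj(-1) + 1*(5 + 3*exp(-2*I*pi/3) + 4*exp(2*I*pi/3))*conj(1) + 1*(-1 + 2*exp(-2*I*pi/3) + 2*exp(I*pi/3) + 3*exp(2*I*pi/3))*conj(-1)]
      = (1/6)[(12) + (1 - 2*exp(2*I*pi/3) - 2*exp(-I*pi/3) - 3*exp(-2*I*pi/3)) + (5 + 4*exp(-2*I*pi/3) + 3*exp(2*I*pi/3)) + (-2) + (5 + 3*exp(-2*I*pi/3) + 4*exp(2*I*pi/3)) + (1 - 3*exp(2*I*pi/3) - 2*exp(I*pi/3) - 2*exp(-2*I*pi/3))] = 18/6 = 3
  <chi_rho, chi_4> = (1/6)[1*(12)*conj(1) + 1*(-1 + 3*exp(-2*I*pi/3) + 2*exp(-I*pi/3) + 2*exp(2*I*pi/3))*conj(exp(-2*I*pi/3)) + 1*(5 + 4*exp(-2*I*pi/3) + 3*exp(2*I*pi/3))*conj(exp(2*I*pi/3)) + 1*(2)*conj(1) + 1*(5 + 3*exp(-2*I*pi/3) + 4*exp(2*I*pi/3))*conj(exp(-2*I*pi/3)) + 1*(-1 + 2*exp(-2*I*pi/3) + 2*exp(I*pi/3) + 3*exp(2*I*pi/3))*conj(exp(2*I*pi/3))]
      = (1/6)[(12) + (3 + 2*exp(-2*I*pi/3) - exp(2*I*pi/3) + 2*exp(I*pi/3)) + (3 + 5*exp(-2*I*pi/3) + 4*exp(2*I*pi/3)) + (2) + (3 + 4*exp(-2*I*pi/3) + 5*exp(2*I*pi/3)) + (3 + 2*exp(-I*pi/3) - exp(-2*I*pi/3) + 2*exp(2*I*pi/3))] = 18/6 = 3
  <chi_rho, chi_5> = (1/6)[1*(12)*conj(1) + 1*(-1 + 3*exp(-2*I*pi/3) + 2*exp(-I*pi/3) + 2*exp(2*I*pi/3))*conj(exp(-I*pi/3)) + 1*(5 + 4*exp(-2*I*pi/3) + 3*exp(2*I*pi/3))*conj(exp(-2*I*pi/3)) + 1*(2)*conj(-1) + 1*(5 + 3*exp(-2*I*pi/3) + 4*exp(2*I*pi/3))*conj(exp(2*I*pi/3)) + 1*(-1 + 2*exp(-2*I*pi/3) + 2*exp(I*pi/3) + 3*exp(2*I*pi/3))*conj(exp(I*pi/3))]
      = (1/6)[(12) + (3*exp(-I*pi/3) - exp(I*pi/3)) + (4 + 3*exp(-2*I*pi/3) + 5*exp(2*I*pi/3)) + (-2) + (4 + 5*exp(-2*I*pi/3) + 3*exp(2*I*pi/3)) + (-exp(-I*pi/3) + 3*exp(I*pi/3))] = 12/6 = 2
(Exp terms are combined using exp(i*s)*conj(exp(i*t)) = exp(i*(s-t)), and sums of them are collapsed using the identity that for every m > 1 the m distinct m-th roots of unity sum to 0, e.g. 1 + exp(2*I*pi/3) + exp(-2*I*pi/3) = 0.)
Dimension check: dim(rho) = sum (mult * dim) = 2*1 + 0*1 + 2*1 + 3*1 + 3*1 + 2*1 = 12 = chi_rho(e) = 12.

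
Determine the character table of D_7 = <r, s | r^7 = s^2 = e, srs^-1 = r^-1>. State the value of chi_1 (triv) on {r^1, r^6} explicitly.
Conjugacy classes: {e} of size 1, {r^1, r^6} of size 2, {r^2, r^5} of size 2, {r^3, r^4} of size 2, {s, sr, ..., sr^6} of size 7.
Character table:
  irrep \ class              {e} (size 1)  {r^1, r^6} (size 2)  {r^2, r^5} (size 2)  {r^3, r^4} (size 2)  {s, sr, ..., sr^6} (size 7)
  chi_1 (triv)               1             1                    1                    1                    1                          
  chi_2 (sign: r->1, s->-1)  1             1                    1                    1                    -1                         
  chi_3 (2d, j=1)            2             2*cos(2*pi/7)        -2*cos(3*pi/7)       -2*cos(pi/7)         0                          
  chi_4 (2d, j=2)            2             -2*cos(3*pi/7)       -2*cos(pi/7)         2*cos(2*pi/7)        0                          
  chi_5 (2d, j=3)            2             -2*cos(pi/7)         2*cos(2*pi/7)        -2*cos(3*pi/7)       0                          

Spot check: chi_1 (triv) on {r^1, r^6} = 1.

D_7 has order 2*7 = 14 with 5 conjugacy classes, hence 5 irreducibles. Sum of squared dims 1 + 1 + 4 + 4 + 4 = 14 = |G|. Linear characters come from the abelianisation; the 2-dimensional irreps have character r^k -> 2*cos(2*pi*j*k/7), reflections -> 0.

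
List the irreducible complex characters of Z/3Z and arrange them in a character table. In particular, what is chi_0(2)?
Character table of Z/3Z (irreps indexed chi_0,...,chi_2 with chi_k(m) = zeta_3^(k*m), zeta_3 = exp(2*pi*i/3)):
  irrep \ class  {0} (size 1)  {1} (size 1)    {2} (size 1)  
  chi_0          1             1               1             
  chi_1          1             exp(2*I*pi/3)   exp(-2*I*pi/3)
  chi_2          1             exp(-2*I*pi/3)  exp(2*I*pi/3) 

Spot check: chi_0(2) = zeta_3^(0*2) = zeta_3^0 = 1.

Working: Z/3Z is abelian, so all 3 irreducible complex representations are 1-dimensional. They are given by chi_k(m) = zeta_3^(k*m) for k = 0,...,2. Row orthogonality: sum_m chi_k(m) conj(chi_l(m)) = 3 * [k = l].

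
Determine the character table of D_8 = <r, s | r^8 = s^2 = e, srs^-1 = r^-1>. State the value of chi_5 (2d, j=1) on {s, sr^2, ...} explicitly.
Conjugacy classes: {e} of size 1, {r^4} of size 1, {r^1, r^7} of size 2, {r^2, r^6} of size 2, {r^3, r^5} of size 2, {s, sr^2, ...} of size 4, {sr, sr^3, ...} of size 4.
Character table:
  irrep \ class              {e} (size 1)  {r^4} (size 1)  {r^1, r^7} (size 2)  {r^2, r^6} (size 2)  {r^3, r^5} (size 2)  {s, sr^2, ...} (size 4)  {sr, sr^3, ...} (size 4)
  chi_1 (triv)               1             1               1                    1                    1                    1                        1                       
  chi_2 (sign: r->1, s->-1)  1             1               1                    1                    1                    -1                       -1                      
  chi_3 (r->-1, s->1)        1             1               -1                   1                    -1                   1                        -1                      
  chi_4 (r->-1, s->-1)       1             1               -1                   1                    -1                   -1                       1                       
  chi_5 (2d, j=1)            2             -2              sqrt(2)              0                    -sqrt(2)             0                        0                       
  chi_6 (2d, j=2)            2             2               0                    -2                   0                    0                        0                       
  chi_7 (2d, j=3)            2             -2              -sqrt(2)             0                    sqrt(2)              0                        0                       

Spot check: chi_5 (2d, j=1) on {s, sr^2, ...} = 0.

D_8 has order 2*8 = 16 with 7 conjugacy classes, hence 7 irreducibles. Sum of squared dims 1 + 1 + 1 + 1 + 4 + 4 + 4 = 16 = |G|. Linear characters come from the abelianisation; the 2-dimensional irreps have character r^k -> 2*cos(2*pi*j*k/8), reflections -> 0.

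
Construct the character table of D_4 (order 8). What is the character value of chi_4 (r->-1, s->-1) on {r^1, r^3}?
Conjugacy classes: {e} of size 1, {r^2} of size 1, {r^1, r^3} of size 2, {s, sr^2, ...} of size 2, {sr, sr^3, ...} of size 2.
Character table:
  irrep \ class              {e} (size 1)  {r^2} (size 1)  {r^1, r^3} (size 2)  {s, sr^2, ...} (size 2)  {sr, sr^3, ...} (size 2)
  chi_1 (triv)               1             1               1                    1                        1                       
  chi_2 (sign: r->1, s->-1)  1             1               1                    -1                       -1                      
  chi_3 (r->-1, s->1)        1             1               -1                   1                        -1                      
  chi_4 (r->-1, s->-1)       1             1               -1                   -1                       1                       
  chi_5 (2d, j=1)            2             -2              0                    0                        0                       

Spot check: chi_4 (r->-1, s->-1) on {r^1, r^3} = -1.

Argument: D_4 has order 2*4 = 8 with 5 conjugacy classes, hence 5 irreducibles. Sum of squared dims 1 + 1 + 1 + 1 + 4 = 8 = |G|. Linear characters come from the abelianisation; the 2-dimensional irreps have character r^k -> 2*cos(2*pi*j*k/4), reflections -> 0.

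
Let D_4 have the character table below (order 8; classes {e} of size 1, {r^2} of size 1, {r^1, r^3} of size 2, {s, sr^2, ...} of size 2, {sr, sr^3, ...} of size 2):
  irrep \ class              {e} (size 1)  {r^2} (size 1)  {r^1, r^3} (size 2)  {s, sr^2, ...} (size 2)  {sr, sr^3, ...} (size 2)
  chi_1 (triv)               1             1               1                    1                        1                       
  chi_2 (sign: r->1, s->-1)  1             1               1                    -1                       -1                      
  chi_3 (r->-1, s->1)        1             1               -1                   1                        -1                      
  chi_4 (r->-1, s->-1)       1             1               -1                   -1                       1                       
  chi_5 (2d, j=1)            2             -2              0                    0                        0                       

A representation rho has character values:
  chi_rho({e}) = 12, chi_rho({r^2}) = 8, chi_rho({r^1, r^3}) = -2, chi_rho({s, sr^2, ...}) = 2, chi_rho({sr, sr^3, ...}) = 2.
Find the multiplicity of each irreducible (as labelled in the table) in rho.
Multiplicities: chi_1: 3, chi_2: 1, chi_3: 3, chi_4: 3, chi_5: 1.

Proof sketch: Use <chi_rho, chi> = (1/|G|) sum_C |C| * chi_rho(C) * conj(chi(C)) with |G| = 8 for each irreducible chi in the table:
  <chi_rho, chi_1> = (1/8)[1*(12)*conj(1) + 1*(8)*conj(1) + 2*(-2)*conj(1) + 2*(2)*conj(1) + 2*(2)*conj(1)]
      = (1/8)[(12) + (8) + (-4) + (4) + (4)] = 24/8 = 3
  <chi_rho, chi_2> = (1/8)[1*(12)*conj(1) + 1*(8)*conj(1) + 2*(-2)*conj(1) + 2*(2)*conj(-1) + 2*(2)*conj(-1)]
      = (1/8)[(12) + (8) + (-4) + (-4) + (-4)] = 8/8 = 1
  <chi_rho, chi_3> = (1/8)[1*(12)*conj(1) + 1*(8)*conj(1) + 2*(-2)*conj(-1) + 2*(2)*conj(1) + 2*(2)*conj(-1)]
      = (1/8)[(12) + (8) + (4) + (4) + (-4)] = 24/8 = 3
  <chi_rho, chi_4> = (1/8)[1*(12)*conj(1) + 1*(8)*conj(1) + 2*(-2)*conj(-1) + 2*(2)*conj(-1) + 2*(2)*conj(1)]
      = (1/8)[(12) + (8) + (4) + (-4) + (4)] = 24/8 = 3
  <chi_rho, chi_5> = (1/8)[1*(12)*conj(2) + 1*(8)*conj(-2) + 2*(-2)*conj(0) + 2*(2)*conj(0) + 2*(2)*conj(0)]
      = (1/8)[(24) + (-16) + (0) + (0) + (0)] = 8/8 = 1
Dimension check: dim(rho) = sum (mult * dim) = 3*1 + 1*1 + 3*1 + 3*1 + 1*2 = 12 = chi_rho(e) = 12.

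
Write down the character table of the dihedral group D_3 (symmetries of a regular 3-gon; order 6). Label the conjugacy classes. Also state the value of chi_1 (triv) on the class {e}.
Conjugacy classes: {e} of size 1, {r^1, r^2} of size 2, {s, sr, ..., sr^2} of size 3.
Character table:
  irrep \ class              {e} (size 1)  {r^1, r^2} (size 2)  {s, sr, ..., sr^2} (size 3)
  chi_1 (triv)               1             1                    1                          
  chi_2 (sign: r->1, s->-1)  1             1                    -1                         
  chi_3 (2d, j=1)            2             -1                   0                          

Spot check: chi_1 (triv) on {e} = 1.

Derivation: D_3 has order 2*3 = 6 with 3 conjugacy classes, hence 3 irreducibles. Sum of squared dims 1 + 1 + 4 = 6 = |G|. Linear characters come from the abelianisation; the 2-dimensional irreps have character r^k -> 2*cos(2*pi*j*k/3), reflections -> 0.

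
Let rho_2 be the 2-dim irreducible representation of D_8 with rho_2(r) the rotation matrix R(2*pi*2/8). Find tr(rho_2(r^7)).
chi_{rho_2}(r^7) = 2*cos(2*pi*2*7/8) = 0

rho_2(r^7) is rotation by angle 2*pi*2*7/8, whose trace is 2*cos(2*pi*2*7/8) = 0.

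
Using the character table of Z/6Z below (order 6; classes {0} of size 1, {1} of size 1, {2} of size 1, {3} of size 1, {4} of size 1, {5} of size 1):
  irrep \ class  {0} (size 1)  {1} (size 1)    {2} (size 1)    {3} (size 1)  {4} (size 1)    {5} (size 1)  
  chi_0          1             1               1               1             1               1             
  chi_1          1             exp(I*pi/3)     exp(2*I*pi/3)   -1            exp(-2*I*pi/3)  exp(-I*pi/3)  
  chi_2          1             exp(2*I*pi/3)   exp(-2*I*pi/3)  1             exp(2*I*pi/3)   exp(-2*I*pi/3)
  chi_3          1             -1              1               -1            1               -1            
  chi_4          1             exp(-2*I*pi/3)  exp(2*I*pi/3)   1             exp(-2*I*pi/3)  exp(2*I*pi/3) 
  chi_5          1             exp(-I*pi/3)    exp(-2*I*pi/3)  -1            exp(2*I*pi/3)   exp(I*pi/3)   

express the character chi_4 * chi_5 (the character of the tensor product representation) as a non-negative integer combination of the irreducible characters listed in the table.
chi_4 tensor chi_5 = chi_3 (all other irreducibles have multiplicity 0).

Derivation: The character of a tensor product is the pointwise product (chi_4 * chi_5)(C) = chi_4(C) * chi_5(C):
  {0}: (1)*(1), {1}: (exp(-2*I*pi/3))*(exp(-I*pi/3)), {2}: (exp(2*I*pi/3))*(exp(-2*I*pi/3)), {3}: (1)*(-1), {4}: (exp(-2*I*pi/3))*(exp(2*I*pi/3)), {5}: (exp(2*I*pi/3))*(exp(I*pi/3))
so (chi_4 * chi_5) takes values
  {0} -> 1, {1} -> -1, {2} -> 1, {3} -> -1, {4} -> 1, {5} -> -1.
Now take the inner product of this character with each irreducible chi from the table, <chi_4*chi_5, chi> = (1/6) sum_C |C| (chi_4*chi_5)(C) conj(chi(C)):
  <chi_4*chi_5, chi_0> = (1/6)[1*(1)*conj(1) + 1*(-1)*conj(1) + 1*(1)*conj(1) + 1*(-1)*conj(1) + 1*(1)*conj(1) + 1*(-1)*conj(1)]
      = (1/6)[(1) + (-1) + (1) + (-1) + (1) + (-1)] = 0/6 = 0
  <chi_4*chi_5, chi_1> = (1/6)[1*(1)*conj(1) + 1*(-1)*conj(exp(I*pi/3)) + 1*(1)*conj(exp(2*I*pi/3)) + 1*(-1)*conj(-1) + 1*(1)*conj(exp(-2*I*pi/3)) + 1*(-1)*conj(exp(-I*pi/3))]
      = (1/6)[(1) + (-exp(-I*pi/3)) + (exp(-2*I*pi/3)) + (1) + (exp(2*I*pi/3)) + (-exp(I*pi/3))] = 0/6 = 0
  <chi_4*chi_5, chi_2> = (1/6)[1*(1)*conj(1) + 1*(-1)*conj(exp(2*I*pi/3)) + 1*(1)*conj(exp(-2*I*pi/3)) + 1*(-1)*conj(1) + 1*(1)*conj(exp(2*I*pi/3)) + 1*(-1)*conj(exp(-2*I*pi/3))]
      = (1/6)[(1) + (-exp(-2*I*pi/3)) + (exp(2*I*pi/3)) + (-1) + (exp(-2*I*pi/3)) + (-exp(2*I*pi/3))] = 0/6 = 0
  <chi_4*chi_5, chi_3> = (1/6)[1*(1)*conj(1) + 1*(-1)*conj(-1) + 1*(1)*conj(1) + 1*(-1)*conj(-1) + 1*(1)*conj(1) + 1*(-1)*conj(-1)]
      = (1/6)[(1) + (1) + (1) + (1) + (1) + (1)] = 6/6 = 1
  <chi_4*chi_5, chi_4> = (1/6)[1*(1)*conj(1) + 1*(-1)*conj(exp(-2*I*pi/3)) + 1*(1)*conj(exp(2*I*pi/3)) + 1*(-1)*conj(1) + 1*(1)*conj(exp(-2*I*pi/3)) + 1*(-1)*conj(exp(2*I*pi/3))]
      = (1/6)[(1) + (-exp(2*I*pi/3)) + (exp(-2*I*pi/3)) + (-1) + (exp(2*I*pi/3)) + (-exp(-2*I*pi/3))] = 0/6 = 0
  <chi_4*chi_5, chi_5> = (1/6)[1*(1)*conj(1) + 1*(-1)*conj(exp(-I*pi/3)) + 1*(1)*conj(exp(-2*I*pi/3)) + 1*(-1)*conj(-1) + 1*(1)*conj(exp(2*I*pi/3)) + 1*(-1)*conj(exp(I*pi/3))]
      = (1/6)[(1) + (-exp(I*pi/3)) + (exp(2*I*pi/3)) + (1) + (exp(-2*I*pi/3)) + (-exp(-I*pi/3))] = 0/6 = 0
(Exp terms are combined using exp(i*s)*conj(exp(i*t)) = exp(i*(s-t)), and sums of them are collapsed using the identity that for every m > 1 the m distinct m-th roots of unity sum to 0, e.g. 1 + exp(2*I*pi/3) + exp(-2*I*pi/3) = 0.)
Hence the multiplicities are chi_3: 1. Dimension check: dim(chi_4)*dim(chi_5) = 1*1 = 1 and sum (mult * dim) = 1*1 = 1.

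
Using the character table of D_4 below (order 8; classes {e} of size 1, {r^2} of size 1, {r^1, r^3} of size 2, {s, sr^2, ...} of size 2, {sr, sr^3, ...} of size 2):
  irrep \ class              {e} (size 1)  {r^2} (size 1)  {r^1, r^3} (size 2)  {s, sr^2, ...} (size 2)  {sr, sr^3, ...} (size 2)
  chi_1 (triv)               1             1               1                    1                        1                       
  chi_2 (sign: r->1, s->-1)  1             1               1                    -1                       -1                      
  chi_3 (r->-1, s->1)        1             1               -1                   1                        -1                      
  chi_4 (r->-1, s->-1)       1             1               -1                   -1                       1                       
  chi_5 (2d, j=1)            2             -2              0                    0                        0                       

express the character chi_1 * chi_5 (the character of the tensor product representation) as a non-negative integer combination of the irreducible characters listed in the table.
chi_1 tensor chi_5 = chi_5 (all other irreducibles have multiplicity 0).

Why: The character of a tensor product is the pointwise product (chi_1 * chi_5)(C) = chi_1(C) * chi_5(C):
  {e}: (1)*(2), {r^2}: (1)*(-2), {r^1, r^3}: (1)*(0), {s, sr^2, ...}: (1)*(0), {sr, sr^3, ...}: (1)*(0)
so (chi_1 * chi_5) takes values
  {e} -> 2, {r^2} -> -2, {r^1, r^3} -> 0, {s, sr^2, ...} -> 0, {sr, sr^3, ...} -> 0.
Now take the inner product of this character with each irreducible chi from the table, <chi_1*chi_5, chi> = (1/8) sum_C |C| (chi_1*chi_5)(C) conj(chi(C)):
  <chi_1*chi_5, chi_1> = (1/8)[1*(2)*conj(1) + 1*(-2)*conj(1) + 2*(0)*conj(1) + 2*(0)*conj(1) + 2*(0)*conj(1)]
      = (1/8)[(2) + (-2) + (0) + (0) + (0)] = 0/8 = 0
  <chi_1*chi_5, chi_2> = (1/8)[1*(2)*conj(1) + 1*(-2)*conj(1) + 2*(0)*conj(1) + 2*(0)*conj(-1) + 2*(0)*conj(-1)]
      = (1/8)[(2) + (-2) + (0) + (0) + (0)] = 0/8 = 0
  <chi_1*chi_5, chi_3> = (1/8)[1*(2)*conj(1) + 1*(-2)*conj(1) + 2*(0)*conj(-1) + 2*(0)*conj(1) + 2*(0)*conj(-1)]
      = (1/8)[(2) + (-2) + (0) + (0) + (0)] = 0/8 = 0
  <chi_1*chi_5, chi_4> = (1/8)[1*(2)*conj(1) + 1*(-2)*conj(1) + 2*(0)*conj(-1) + 2*(0)*conj(-1) + 2*(0)*conj(1)]
      = (1/8)[(2) + (-2) + (0) + (0) + (0)] = 0/8 = 0
  <chi_1*chi_5, chi_5> = (1/8)[1*(2)*conj(2) + 1*(-2)*conj(-2) + 2*(0)*conj(0) + 2*(0)*conj(0) + 2*(0)*conj(0)]
      = (1/8)[(4) + (4) + (0) + (0) + (0)] = 8/8 = 1
Hence the multiplicities are chi_5: 1. Dimension check: dim(chi_1)*dim(chi_5) = 1*2 = 2 and sum (mult * dim) = 1*2 = 2.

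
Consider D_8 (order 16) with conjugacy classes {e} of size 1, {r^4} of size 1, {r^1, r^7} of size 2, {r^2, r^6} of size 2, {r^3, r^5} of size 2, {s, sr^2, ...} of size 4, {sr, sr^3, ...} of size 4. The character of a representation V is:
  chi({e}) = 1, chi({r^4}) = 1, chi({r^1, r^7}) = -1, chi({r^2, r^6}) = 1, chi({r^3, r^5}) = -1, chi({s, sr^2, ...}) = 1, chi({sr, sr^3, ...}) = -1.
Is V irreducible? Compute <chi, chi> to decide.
Irreducible: <chi, chi> = 1.

Derivation: <chi, chi> = (1/|G|) sum_C |C| * |chi(C)|^2 = (1/16)[1*|1|^2 + 1*|1|^2 + 2*|-1|^2 + 2*|1|^2 + 2*|-1|^2 + 4*|1|^2 + 4*|-1|^2]
  = (1/16)[(1) + (1) + (2) + (2) + (2) + (4) + (4)] = 16/16 = 1.
A character is irreducible iff <chi, chi> = 1, so this representation is irreducible.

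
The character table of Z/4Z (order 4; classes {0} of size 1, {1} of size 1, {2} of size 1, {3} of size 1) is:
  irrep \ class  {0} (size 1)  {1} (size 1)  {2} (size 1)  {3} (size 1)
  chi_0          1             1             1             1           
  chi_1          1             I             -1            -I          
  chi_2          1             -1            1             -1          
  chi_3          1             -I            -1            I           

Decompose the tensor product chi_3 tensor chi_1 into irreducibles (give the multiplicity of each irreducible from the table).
chi_3 tensor chi_1 = chi_0 (all other irreducibles have multiplicity 0).

Argument: The character of a tensor product is the pointwise product (chi_3 * chi_1)(C) = chi_3(C) * chi_1(C):
  {0}: (1)*(1), {1}: (-I)*(I), {2}: (-1)*(-1), {3}: (I)*(-I)
so (chi_3 * chi_1) takes values
  {0} -> 1, {1} -> 1, {2} -> 1, {3} -> 1.
Now take the inner product of this character with each irreducible chi from the table, <chi_3*chi_1, chi> = (1/4) sum_C |C| (chi_3*chi_1)(C) conj(chi(C)):
  <chi_3*chi_1, chi_0> = (1/4)[1*(1)*conj(1) + 1*(1)*conj(1) + 1*(1)*conj(1) + 1*(1)*conj(1)]
      = (1/4)[(1) + (1) + (1) + (1)] = 4/4 = 1
  <chi_3*chi_1, chi_1> = (1/4)[1*(1)*conj(1) + 1*(1)*conj(I) + 1*(1)*conj(-1) + 1*(1)*conj(-I)]
      = (1/4)[(1) + (-I) + (-1) + (I)] = 0/4 = 0
  <chi_3*chi_1, chi_2> = (1/4)[1*(1)*conj(1) + 1*(1)*conj(-1) + 1*(1)*conj(1) + 1*(1)*conj(-1)]
      = (1/4)[(1) + (-1) + (1) + (-1)] = 0/4 = 0
  <chi_3*chi_1, chi_3> = (1/4)[1*(1)*conj(1) + 1*(1)*conj(-I) + 1*(1)*conj(-1) + 1*(1)*conj(I)]
      = (1/4)[(1) + (I) + (-1) + (-I)] = 0/4 = 0
(Exp terms are combined using exp(i*s)*conj(exp(i*t)) = exp(i*(s-t)), and sums of them are collapsed using the identity that for every m > 1 the m distinct m-th roots of unity sum to 0, e.g. 1 + exp(2*I*pi/3) + exp(-2*I*pi/3) = 0.)
Hence the multiplicities are chi_0: 1. Dimension check: dim(chi_3)*dim(chi_1) = 1*1 = 1 and sum (mult * dim) = 1*1 = 1.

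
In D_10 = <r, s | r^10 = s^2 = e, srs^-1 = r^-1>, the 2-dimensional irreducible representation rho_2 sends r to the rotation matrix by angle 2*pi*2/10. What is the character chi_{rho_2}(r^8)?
chi_{rho_2}(r^8) = 2*cos(2*pi*2*8/10) = -sqrt(5)/2 - 1/2

Justification: rho_2(r^8) is rotation by angle 2*pi*2*8/10, whose trace is 2*cos(2*pi*2*8/10) = -sqrt(5)/2 - 1/2.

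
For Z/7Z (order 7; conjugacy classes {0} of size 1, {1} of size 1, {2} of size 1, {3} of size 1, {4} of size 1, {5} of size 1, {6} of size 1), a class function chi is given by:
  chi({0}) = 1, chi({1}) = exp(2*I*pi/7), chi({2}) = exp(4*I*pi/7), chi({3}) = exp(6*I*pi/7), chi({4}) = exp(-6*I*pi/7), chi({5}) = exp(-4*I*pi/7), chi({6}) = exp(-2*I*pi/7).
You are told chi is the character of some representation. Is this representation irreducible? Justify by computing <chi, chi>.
Irreducible: <chi, chi> = 1.

Justification: <chi, chi> = (1/|G|) sum_C |C| * |chi(C)|^2 = (1/7)[1*|1|^2 + 1*|exp(2*I*pi/7)|^2 + 1*|exp(4*I*pi/7)|^2 + 1*|exp(6*I*pi/7)|^2 + 1*|exp(-6*I*pi/7)|^2 + 1*|exp(-4*I*pi/7)|^2 + 1*|exp(-2*I*pi/7)|^2]
  = (1/7)[(1) + (1) + (1) + (1) + (1) + (1) + (1)] = 7/7 = 1.
(Exp terms are combined using exp(i*s)*conj(exp(i*t)) = exp(i*(s-t)), and sums of them are collapsed using the identity that for every m > 1 the m distinct m-th roots of unity sum to 0, e.g. 1 + exp(2*I*pi/3) + exp(-2*I*pi/3) = 0.)
A character is irreducible iff <chi, chi> = 1, so this representation is irreducible.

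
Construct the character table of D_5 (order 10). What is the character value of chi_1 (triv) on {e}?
Conjugacy classes: {e} of size 1, {r^1, r^4} of size 2, {r^2, r^3} of size 2, {s, sr, ..., sr^4} of size 5.
Character table:
  irrep \ class              {e} (size 1)  {r^1, r^4} (size 2)  {r^2, r^3} (size 2)  {s, sr, ..., sr^4} (size 5)
  chi_1 (triv)               1             1                    1                    1                          
  chi_2 (sign: r->1, s->-1)  1             1                    1                    -1                         
  chi_3 (2d, j=1)            2             -1/2 + sqrt(5)/2     -sqrt(5)/2 - 1/2     0                          
  chi_4 (2d, j=2)            2             -sqrt(5)/2 - 1/2     -1/2 + sqrt(5)/2     0                          

Spot check: chi_1 (triv) on {e} = 1.

Argument: D_5 has order 2*5 = 10 with 4 conjugacy classes, hence 4 irreducibles. Sum of squared dims 1 + 1 + 4 + 4 = 10 = |G|. Linear characters come from the abelianisation; the 2-dimensional irreps have character r^k -> 2*cos(2*pi*j*k/5), reflections -> 0.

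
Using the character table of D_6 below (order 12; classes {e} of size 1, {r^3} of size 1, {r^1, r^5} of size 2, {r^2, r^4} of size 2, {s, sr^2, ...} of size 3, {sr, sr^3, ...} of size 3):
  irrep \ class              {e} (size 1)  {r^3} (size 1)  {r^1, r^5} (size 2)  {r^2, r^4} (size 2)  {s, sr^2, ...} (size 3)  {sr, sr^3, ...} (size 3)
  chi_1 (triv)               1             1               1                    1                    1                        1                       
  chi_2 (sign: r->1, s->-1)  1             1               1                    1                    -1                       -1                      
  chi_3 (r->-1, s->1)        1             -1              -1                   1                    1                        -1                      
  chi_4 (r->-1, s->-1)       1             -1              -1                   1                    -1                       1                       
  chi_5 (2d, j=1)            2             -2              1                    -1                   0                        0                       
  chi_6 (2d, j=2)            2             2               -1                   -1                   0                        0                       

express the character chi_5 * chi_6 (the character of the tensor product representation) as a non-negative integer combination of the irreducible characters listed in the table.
chi_5 tensor chi_6 = chi_3 + chi_4 + chi_5 (all other irreducibles have multiplicity 0).

Argument: The character of a tensor product is the pointwise product (chi_5 * chi_6)(C) = chi_5(C) * chi_6(C):
  {e}: (2)*(2), {r^3}: (-2)*(2), {r^1, r^5}: (1)*(-1), {r^2, r^4}: (-1)*(-1), {s, sr^2, ...}: (0)*(0), {sr, sr^3, ...}: (0)*(0)
so (chi_5 * chi_6) takes values
  {e} -> 4, {r^3} -> -4, {r^1, r^5} -> -1, {r^2, r^4} -> 1, {s, sr^2, ...} -> 0, {sr, sr^3, ...} -> 0.
Now take the inner product of this character with each irreducible chi from the table, <chi_5*chi_6, chi> = (1/12) sum_C |C| (chi_5*chi_6)(C) conj(chi(C)):
  <chi_5*chi_6, chi_1> = (1/12)[1*(4)*conj(1) + 1*(-4)*conj(1) + 2*(-1)*conj(1) + 2*(1)*conj(1) + 3*(0)*conj(1) + 3*(0)*conj(1)]
      = (1/12)[(4) + (-4) + (-2) + (2) + (0) + (0)] = 0/12 = 0
  <chi_5*chi_6, chi_2> = (1/12)[1*(4)*conj(1) + 1*(-4)*conj(1) + 2*(-1)*conj(1) + 2*(1)*conj(1) + 3*(0)*conj(-1) + 3*(0)*conj(-1)]
      = (1/12)[(4) + (-4) + (-2) + (2) + (0) + (0)] = 0/12 = 0
  <chi_5*chi_6, chi_3> = (1/12)[1*(4)*conj(1) + 1*(-4)*conj(-1) + 2*(-1)*conj(-1) + 2*(1)*conj(1) + 3*(0)*conj(1) + 3*(0)*conj(-1)]
      = (1/12)[(4) + (4) + (2) + (2) + (0) + (0)] = 12/12 = 1
  <chi_5*chi_6, chi_4> = (1/12)[1*(4)*conj(1) + 1*(-4)*conj(-1) + 2*(-1)*conj(-1) + 2*(1)*conj(1) + 3*(0)*conj(-1) + 3*(0)*conj(1)]
      = (1/12)[(4) + (4) + (2) + (2) + (0) + (0)] = 12/12 = 1
  <chi_5*chi_6, chi_5> = (1/12)[1*(4)*conj(2) + 1*(-4)*conj(-2) + 2*(-1)*conj(1) + 2*(1)*conj(-1) + 3*(0)*conj(0) + 3*(0)*conj(0)]
      = (1/12)[(8) + (8) + (-2) + (-2) + (0) + (0)] = 12/12 = 1
  <chi_5*chi_6, chi_6> = (1/12)[1*(4)*conj(2) + 1*(-4)*conj(2) + 2*(-1)*conj(-1) + 2*(1)*conj(-1) + 3*(0)*conj(0) + 3*(0)*conj(0)]
      = (1/12)[(8) + (-8) + (2) + (-2) + (0) + (0)] = 0/12 = 0
Hence the multiplicities are chi_3: 1, chi_4: 1, chi_5: 1. Dimension check: dim(chi_5)*dim(chi_6) = 2*2 = 4 and sum (mult * dim) = 1*1 + 1*1 + 1*2 = 4.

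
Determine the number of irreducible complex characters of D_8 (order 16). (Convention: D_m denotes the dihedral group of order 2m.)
7

Details: The number of irreducible complex representations of a finite group equals its number of conjugacy classes. D_8 has 7 conjugacy classes (n/2 + 3 for n even), so D_8 (order 16) has exactly 7 irreducible complex representations.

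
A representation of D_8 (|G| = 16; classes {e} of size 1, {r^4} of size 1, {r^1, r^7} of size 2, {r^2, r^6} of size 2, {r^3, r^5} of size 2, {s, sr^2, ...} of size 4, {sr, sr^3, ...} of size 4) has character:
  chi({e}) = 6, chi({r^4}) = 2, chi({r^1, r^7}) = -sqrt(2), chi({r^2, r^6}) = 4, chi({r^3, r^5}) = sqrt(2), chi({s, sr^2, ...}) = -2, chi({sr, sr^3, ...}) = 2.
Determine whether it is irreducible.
Not irreducible (reducible): <chi, chi> = 7 > 1.

Explanation: <chi, chi> = (1/|G|) sum_C |C| * |chi(C)|^2 = (1/16)[1*|6|^2 + 1*|2|^2 + 2*|-sqrt(2)|^2 + 2*|4|^2 + 2*|sqrt(2)|^2 + 4*|-2|^2 + 4*|2|^2]
  = (1/16)[(36) + (4) + (4) + (32) + (4) + (16) + (16)] = 112/16 = 7.
A character is irreducible iff <chi, chi> = 1, so this representation is reducible.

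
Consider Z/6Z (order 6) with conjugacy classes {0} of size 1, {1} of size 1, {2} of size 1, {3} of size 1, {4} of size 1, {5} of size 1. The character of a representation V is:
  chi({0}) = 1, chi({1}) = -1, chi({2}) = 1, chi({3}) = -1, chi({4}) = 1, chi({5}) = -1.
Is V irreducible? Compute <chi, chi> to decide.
Irreducible: <chi, chi> = 1.

<chi, chi> = (1/|G|) sum_C |C| * |chi(C)|^2 = (1/6)[1*|1|^2 + 1*|-1|^2 + 1*|1|^2 + 1*|-1|^2 + 1*|1|^2 + 1*|-1|^2]
  = (1/6)[(1) + (1) + (1) + (1) + (1) + (1)] = 6/6 = 1.
(Exp terms are combined using exp(i*s)*conj(exp(i*t)) = exp(i*(s-t)), and sums of them are collapsed using the identity that for every m > 1 the m distinct m-th roots of unity sum to 0, e.g. 1 + exp(2*I*pi/3) + exp(-2*I*pi/3) = 0.)
A character is irreducible iff <chi, chi> = 1, so this representation is irreducible.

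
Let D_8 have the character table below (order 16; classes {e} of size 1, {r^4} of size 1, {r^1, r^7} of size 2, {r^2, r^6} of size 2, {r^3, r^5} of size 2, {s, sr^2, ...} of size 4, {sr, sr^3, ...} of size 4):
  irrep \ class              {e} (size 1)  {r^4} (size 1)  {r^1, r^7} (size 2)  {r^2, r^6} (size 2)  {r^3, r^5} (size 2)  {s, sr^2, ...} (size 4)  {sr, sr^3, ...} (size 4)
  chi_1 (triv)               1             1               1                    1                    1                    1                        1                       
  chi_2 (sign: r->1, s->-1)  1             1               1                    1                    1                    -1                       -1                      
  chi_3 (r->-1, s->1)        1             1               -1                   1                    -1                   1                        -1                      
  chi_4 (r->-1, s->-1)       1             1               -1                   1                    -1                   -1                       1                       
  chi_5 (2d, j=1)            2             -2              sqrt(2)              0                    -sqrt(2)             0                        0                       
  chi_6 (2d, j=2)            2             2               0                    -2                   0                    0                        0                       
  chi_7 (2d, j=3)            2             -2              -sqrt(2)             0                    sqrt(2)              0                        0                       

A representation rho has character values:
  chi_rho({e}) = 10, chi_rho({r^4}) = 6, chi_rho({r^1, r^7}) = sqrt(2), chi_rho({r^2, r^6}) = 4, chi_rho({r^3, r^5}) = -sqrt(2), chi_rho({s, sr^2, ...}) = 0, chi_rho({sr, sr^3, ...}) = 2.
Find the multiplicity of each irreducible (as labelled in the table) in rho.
Multiplicities: chi_1: 2, chi_2: 1, chi_3: 1, chi_4: 2, chi_5: 1, chi_6: 1, chi_7: 0.

Details: Use <chi_rho, chi> = (1/|G|) sum_C |C| * chi_rho(C) * conj(chi(C)) with |G| = 16 for each irreducible chi in the table:
  <chi_rho, chi_1> = (1/16)[1*(10)*conj(1) + 1*(6)*conj(1) + 2*(sqrt(2))*conj(1) + 2*(4)*conj(1) + 2*(-sqrt(2))*conj(1) + 4*(0)*conj(1) + 4*(2)*conj(1)]
      = (1/16)[(10) + (6) + (2*sqrt(2)) + (8) + (-2*sqrt(2)) + (0) + (8)] = 32/16 = 2
  <chi_rho, chi_2> = (1/16)[1*(10)*conj(1) + 1*(6)*conj(1) + 2*(sqrt(2))*conj(1) + 2*(4)*conj(1) + 2*(-sqrt(2))*conj(1) + 4*(0)*conj(-1) + 4*(2)*conj(-1)]
      = (1/16)[(10) + (6) + (2*sqrt(2)) + (8) + (-2*sqrt(2)) + (0) + (-8)] = 16/16 = 1
  <chi_rho, chi_3> = (1/16)[1*(10)*conj(1) + 1*(6)*conj(1) + 2*(sqrt(2))*conj(-1) + 2*(4)*conj(1) + 2*(-sqrt(2))*conj(-1) + 4*(0)*conj(1) + 4*(2)*conj(-1)]
      = (1/16)[(10) + (6) + (-2*sqrt(2)) + (8) + (2*sqrt(2)) + (0) + (-8)] = 16/16 = 1
  <chi_rho, chi_4> = (1/16)[1*(10)*conj(1) + 1*(6)*conj(1) + 2*(sqrt(2))*conj(-1) + 2*(4)*conj(1) + 2*(-sqrt(2))*conj(-1) + 4*(0)*conj(-1) + 4*(2)*conj(1)]
      = (1/16)[(10) + (6) + (-2*sqrt(2)) + (8) + (2*sqrt(2)) + (0) + (8)] = 32/16 = 2
  <chi_rho, chi_5> = (1/16)[1*(10)*conj(2) + 1*(6)*conj(-2) + 2*(sqrt(2))*conj(sqrt(2)) + 2*(4)*conj(0) + 2*(-sqrt(2))*conj(-sqrt(2)) + 4*(0)*conj(0) + 4*(2)*conj(0)]
      = (1/16)[(20) + (-12) + (4) + (0) + (4) + (0) + (0)] = 16/16 = 1
  <chi_rho, chi_6> = (1/16)[1*(10)*conj(2) + 1*(6)*conj(2) + 2*(sqrt(2))*conj(0) + 2*(4)*conj(-2) + 2*(-sqrt(2))*conj(0) + 4*(0)*conj(0) + 4*(2)*conj(0)]
      = (1/16)[(20) + (12) + (0) + (-16) + (0) + (0) + (0)] = 16/16 = 1
  <chi_rho, chi_7> = (1/16)[1*(10)*conj(2) + 1*(6)*conj(-2) + 2*(sqrt(2))*conj(-sqrt(2)) + 2*(4)*conj(0) + 2*(-sqrt(2))*conj(sqrt(2)) + 4*(0)*conj(0) + 4*(2)*conj(0)]
      = (1/16)[(20) + (-12) + (-4) + (0) + (-4) + (0) + (0)] = 0/16 = 0
Dimension check: dim(rho) = sum (mult * dim) = 2*1 + 1*1 + 1*1 + 2*1 + 1*2 + 1*2 + 0*2 = 10 = chi_rho(e) = 10.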